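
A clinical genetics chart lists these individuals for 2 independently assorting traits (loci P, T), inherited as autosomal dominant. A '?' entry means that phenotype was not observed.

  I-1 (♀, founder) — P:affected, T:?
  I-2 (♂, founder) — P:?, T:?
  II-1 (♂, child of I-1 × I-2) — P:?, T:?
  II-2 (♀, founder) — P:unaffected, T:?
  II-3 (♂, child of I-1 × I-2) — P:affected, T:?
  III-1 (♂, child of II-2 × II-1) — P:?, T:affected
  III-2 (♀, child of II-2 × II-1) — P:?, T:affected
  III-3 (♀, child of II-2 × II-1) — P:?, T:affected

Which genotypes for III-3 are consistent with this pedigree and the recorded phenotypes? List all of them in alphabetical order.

III-3 ∈ {Pp TT, Pp Tt, pp TT, pp Tt}

P/I-1 aff ·: Pp|PP
P/I-2 ? ·: pp|Pp|PP
P/II-1 ? I-1×I-2: pp|Pp|PP
P/II-2 un ·: pp
P/II-3 aff I-1×I-2: Pp|PP
P/III-1 ? II-2×II-1: pp|Pp
P/III-2 ? II-2×II-1: pp|Pp
P/III-3 ? II-2×II-1: pp|Pp
⇒ P over [I-1,I-2,II-1,II-2,II-3,III-1,III-2,III-3]: 74 consistent
T/I-1 ? ·: tt|Tt|TT
T/I-2 ? ·: tt|Tt|TT
T/II-1 ? I-1×I-2: tt|Tt|TT
T/II-2 ? ·: tt|Tt|TT
T/II-3 ? I-1×I-2: tt|Tt|TT
T/III-1 aff II-2×II-1: Tt|TT
T/III-2 aff II-2×II-1: Tt|TT
T/III-3 aff II-2×II-1: Tt|TT
⇒ T over [I-1,I-2,II-1,II-2,II-3,III-1,III-2,III-3]: 317 consistent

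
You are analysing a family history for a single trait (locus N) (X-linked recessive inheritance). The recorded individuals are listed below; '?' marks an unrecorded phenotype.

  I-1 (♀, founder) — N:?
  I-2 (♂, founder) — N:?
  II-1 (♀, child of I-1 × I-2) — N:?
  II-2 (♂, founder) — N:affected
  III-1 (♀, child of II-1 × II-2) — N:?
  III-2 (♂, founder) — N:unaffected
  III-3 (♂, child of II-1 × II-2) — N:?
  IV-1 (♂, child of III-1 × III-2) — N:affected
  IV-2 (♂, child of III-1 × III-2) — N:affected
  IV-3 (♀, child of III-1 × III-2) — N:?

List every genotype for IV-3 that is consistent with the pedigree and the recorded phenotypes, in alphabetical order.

IV-3 ∈ {X^NX^N, X^NX^n}

N/I-1 ? ·: X^NX^N|X^NX^n|X^nX^n
N/I-2 ? ·: X^NY|X^nY
N/II-1 ? I-1×I-2: X^NX^N|X^NX^n|X^nX^n
N/II-2 aff ·: X^nY
N/III-1 ? II-1×II-2: X^NX^n|X^nX^n
N/III-2 un ·: X^NY
N/III-3 ? II-1×II-2: X^NY|X^nY
N/IV-1 aff III-1×III-2: X^nY
N/IV-2 aff III-1×III-2: X^nY
N/IV-3 ? III-1×III-2: X^NX^N|X^NX^n
⇒ N over [I-1,I-2,II-1,II-2,III-1,III-2,III-3,IV-1,IV-2,IV-3]: 30 consistent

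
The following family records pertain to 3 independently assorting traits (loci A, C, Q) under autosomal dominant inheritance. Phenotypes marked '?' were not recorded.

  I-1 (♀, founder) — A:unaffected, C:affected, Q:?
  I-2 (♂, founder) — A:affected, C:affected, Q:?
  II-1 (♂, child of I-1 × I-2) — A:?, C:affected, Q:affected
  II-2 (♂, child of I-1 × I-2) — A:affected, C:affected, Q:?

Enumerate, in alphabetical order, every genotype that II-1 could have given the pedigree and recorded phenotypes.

A/I-1 un ·: aa
A/I-2 aff ·: Aa|AA
A/II-1 ? I-1×I-2: aa|Aa
A/II-2 aff I-1×I-2: Aa
⇒ A over [I-1,I-2,II-1,II-2]: 3 consistent
C/I-1 aff ·: Cc|CC
C/I-2 aff ·: Cc|CC
C/II-1 aff I-1×I-2: Cc|CC
C/II-2 aff I-1×I-2: Cc|CC
⇒ C over [I-1,I-2,II-1,II-2]: 13 consistent
Q/I-1 ? ·: qq|Qq|QQ
Q/I-2 ? ·: qq|Qq|QQ
Q/II-1 aff I-1×I-2: Qq|QQ
Q/II-2 ? I-1×I-2: qq|Qq|QQ
⇒ Q over [I-1,I-2,II-1,II-2]: 21 consistent

II-1 ∈ {Aa CC QQ, Aa CC Qq, Aa Cc QQ, Aa Cc Qq, aa CC QQ, aa CC Qq, aa Cc QQ, aa Cc Qq}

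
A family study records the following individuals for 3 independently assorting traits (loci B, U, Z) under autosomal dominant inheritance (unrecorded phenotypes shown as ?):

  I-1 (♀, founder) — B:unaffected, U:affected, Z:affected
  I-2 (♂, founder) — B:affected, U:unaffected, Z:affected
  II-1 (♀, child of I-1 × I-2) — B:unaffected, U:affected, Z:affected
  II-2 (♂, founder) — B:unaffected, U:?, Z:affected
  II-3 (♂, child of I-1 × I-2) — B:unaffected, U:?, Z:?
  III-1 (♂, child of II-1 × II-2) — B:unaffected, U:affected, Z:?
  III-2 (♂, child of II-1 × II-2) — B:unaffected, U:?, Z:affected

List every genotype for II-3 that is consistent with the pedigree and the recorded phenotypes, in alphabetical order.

II-3 ∈ {bb Uu ZZ, bb Uu Zz, bb Uu zz, bb uu ZZ, bb uu Zz, bb uu zz}

B/I-1 un ·: bb
B/I-2 aff ·: Bb
B/II-1 un I-1×I-2: bb
B/II-2 un ·: bb
B/II-3 un I-1×I-2: bb
B/III-1 un II-1×II-2: bb
B/III-2 un II-1×II-2: bb
⇒ B over [I-1,I-2,II-1,II-2,II-3,III-1,III-2]: 1 consistent
U/I-1 aff ·: Uu|UU
U/I-2 un ·: uu
U/II-1 aff I-1×I-2: Uu
U/II-2 ? ·: uu|Uu|UU
U/II-3 ? I-1×I-2: uu|Uu
U/III-1 aff II-1×II-2: Uu|UU
U/III-2 ? II-1×II-2: uu|Uu|UU
⇒ U over [I-1,I-2,II-1,II-2,II-3,III-1,III-2]: 36 consistent
Z/I-1 aff ·: Zz|ZZ
Z/I-2 aff ·: Zz|ZZ
Z/II-1 aff I-1×I-2: Zz|ZZ
Z/II-2 aff ·: Zz|ZZ
Z/II-3 ? I-1×I-2: zz|Zz|ZZ
Z/III-1 ? II-1×II-2: zz|Zz|ZZ
Z/III-2 aff II-1×II-2: Zz|ZZ
⇒ Z over [I-1,I-2,II-1,II-2,II-3,III-1,III-2]: 110 consistent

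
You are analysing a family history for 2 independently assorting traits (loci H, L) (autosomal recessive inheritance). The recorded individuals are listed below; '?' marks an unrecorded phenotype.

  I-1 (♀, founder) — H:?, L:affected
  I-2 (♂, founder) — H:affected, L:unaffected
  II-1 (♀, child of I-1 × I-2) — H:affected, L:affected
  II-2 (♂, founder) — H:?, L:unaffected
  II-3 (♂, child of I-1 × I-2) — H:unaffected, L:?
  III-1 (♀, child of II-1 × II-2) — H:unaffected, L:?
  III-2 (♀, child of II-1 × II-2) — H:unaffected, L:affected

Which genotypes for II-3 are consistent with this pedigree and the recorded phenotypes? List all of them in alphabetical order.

II-3 ∈ {Hh Ll, Hh ll}

H/I-1 ? ·: Hh
H/I-2 aff ·: hh
H/II-1 aff I-1×I-2: hh
H/II-2 ? ·: HH|Hh
H/II-3 un I-1×I-2: Hh
H/III-1 un II-1×II-2: Hh
H/III-2 un II-1×II-2: Hh
⇒ H over [I-1,I-2,II-1,II-2,II-3,III-1,III-2]: 2 consistent
L/I-1 aff ·: ll
L/I-2 un ·: Ll
L/II-1 aff I-1×I-2: ll
L/II-2 un ·: Ll
L/II-3 ? I-1×I-2: Ll|ll
L/III-1 ? II-1×II-2: Ll|ll
L/III-2 aff II-1×II-2: ll
⇒ L over [I-1,I-2,II-1,II-2,II-3,III-1,III-2]: 4 consistent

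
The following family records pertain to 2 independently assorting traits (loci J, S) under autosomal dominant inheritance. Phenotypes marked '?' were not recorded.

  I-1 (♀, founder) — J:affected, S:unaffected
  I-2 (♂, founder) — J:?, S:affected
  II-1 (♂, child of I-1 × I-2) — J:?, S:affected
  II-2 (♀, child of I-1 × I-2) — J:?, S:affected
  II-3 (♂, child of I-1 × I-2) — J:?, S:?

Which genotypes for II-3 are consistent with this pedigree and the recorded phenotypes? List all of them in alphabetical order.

J/I-1 aff ·: Jj|JJ
J/I-2 ? ·: jj|Jj|JJ
J/II-1 ? I-1×I-2: jj|Jj|JJ
J/II-2 ? I-1×I-2: jj|Jj|JJ
J/II-3 ? I-1×I-2: jj|Jj|JJ
⇒ J over [I-1,I-2,II-1,II-2,II-3]: 53 consistent
S/I-1 un ·: ss
S/I-2 aff ·: Ss|SS
S/II-1 aff I-1×I-2: Ss
S/II-2 aff I-1×I-2: Ss
S/II-3 ? I-1×I-2: ss|Ss
⇒ S over [I-1,I-2,II-1,II-2,II-3]: 3 consistent

II-3 ∈ {JJ Ss, JJ ss, Jj Ss, Jj ss, jj Ss, jj ss}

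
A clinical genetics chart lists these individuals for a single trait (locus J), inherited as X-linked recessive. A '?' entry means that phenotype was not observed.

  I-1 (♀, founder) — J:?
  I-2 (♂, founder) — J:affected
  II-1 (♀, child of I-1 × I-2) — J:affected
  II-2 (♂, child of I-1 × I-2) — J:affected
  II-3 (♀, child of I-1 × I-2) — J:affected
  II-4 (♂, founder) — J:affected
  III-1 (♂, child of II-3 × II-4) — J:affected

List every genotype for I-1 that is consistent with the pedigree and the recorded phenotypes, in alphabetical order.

I-1 ∈ {X^JX^j, X^jX^j}

J/I-1 ? ·: X^JX^j|X^jX^j
J/I-2 aff ·: X^jY
J/II-1 aff I-1×I-2: X^jX^j
J/II-2 aff I-1×I-2: X^jY
J/II-3 aff I-1×I-2: X^jX^j
J/II-4 aff ·: X^jY
J/III-1 aff II-3×II-4: X^jY
⇒ J over [I-1,I-2,II-1,II-2,II-3,II-4,III-1]: 2 consistent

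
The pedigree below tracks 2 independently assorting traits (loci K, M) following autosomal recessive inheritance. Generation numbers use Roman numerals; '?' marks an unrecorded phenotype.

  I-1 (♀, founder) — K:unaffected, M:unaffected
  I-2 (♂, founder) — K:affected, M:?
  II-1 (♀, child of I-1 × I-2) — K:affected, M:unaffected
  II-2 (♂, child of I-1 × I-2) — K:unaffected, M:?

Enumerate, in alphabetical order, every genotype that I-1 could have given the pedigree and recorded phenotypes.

K/I-1 un ·: Kk
K/I-2 aff ·: kk
K/II-1 aff I-1×I-2: kk
K/II-2 un I-1×I-2: Kk
⇒ K over [I-1,I-2,II-1,II-2]: 1 consistent
M/I-1 un ·: MM|Mm
M/I-2 ? ·: MM|Mm|mm
M/II-1 un I-1×I-2: MM|Mm
M/II-2 ? I-1×I-2: MM|Mm|mm
⇒ M over [I-1,I-2,II-1,II-2]: 18 consistent

I-1 ∈ {Kk MM, Kk Mm}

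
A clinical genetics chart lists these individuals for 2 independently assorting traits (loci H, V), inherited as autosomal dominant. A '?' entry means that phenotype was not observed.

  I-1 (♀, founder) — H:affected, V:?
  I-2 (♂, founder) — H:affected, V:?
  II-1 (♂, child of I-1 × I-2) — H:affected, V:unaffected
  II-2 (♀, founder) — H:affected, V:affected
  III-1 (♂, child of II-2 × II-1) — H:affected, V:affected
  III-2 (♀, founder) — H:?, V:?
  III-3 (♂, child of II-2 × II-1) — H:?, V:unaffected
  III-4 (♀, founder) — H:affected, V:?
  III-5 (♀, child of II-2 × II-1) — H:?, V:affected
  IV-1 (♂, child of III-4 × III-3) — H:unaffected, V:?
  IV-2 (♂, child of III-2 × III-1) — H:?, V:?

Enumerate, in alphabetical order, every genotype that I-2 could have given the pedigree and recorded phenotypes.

H/I-1 aff ·: Hh|HH
H/I-2 aff ·: Hh|HH
H/II-1 aff I-1×I-2: Hh|HH
H/II-2 aff ·: Hh|HH
H/III-1 aff II-2×II-1: Hh|HH
H/III-2 ? ·: hh|Hh|HH
H/III-3 ? II-2×II-1: hh|Hh
H/III-4 aff ·: Hh
H/III-5 ? II-2×II-1: hh|Hh|HH
H/IV-1 un III-4×III-3: hh
H/IV-2 ? III-2×III-1: hh|Hh|HH
⇒ H over [I-1,I-2,II-1,II-2,III-1,III-2,III-3,III-4,III-5,IV-1,IV-2]: 352 consistent
V/I-1 ? ·: vv|Vv
V/I-2 ? ·: vv|Vv
V/II-1 un I-1×I-2: vv
V/II-2 aff ·: Vv
V/III-1 aff II-2×II-1: Vv
V/III-2 ? ·: vv|Vv|VV
V/III-3 un II-2×II-1: vv
V/III-4 ? ·: vv|Vv|VV
V/III-5 aff II-2×II-1: Vv
V/IV-1 ? III-4×III-3: vv|Vv
V/IV-2 ? III-2×III-1: vv|Vv|VV
⇒ V over [I-1,I-2,II-1,II-2,III-1,III-2,III-3,III-4,III-5,IV-1,IV-2]: 112 consistent

I-2 ∈ {HH Vv, HH vv, Hh Vv, Hh vv}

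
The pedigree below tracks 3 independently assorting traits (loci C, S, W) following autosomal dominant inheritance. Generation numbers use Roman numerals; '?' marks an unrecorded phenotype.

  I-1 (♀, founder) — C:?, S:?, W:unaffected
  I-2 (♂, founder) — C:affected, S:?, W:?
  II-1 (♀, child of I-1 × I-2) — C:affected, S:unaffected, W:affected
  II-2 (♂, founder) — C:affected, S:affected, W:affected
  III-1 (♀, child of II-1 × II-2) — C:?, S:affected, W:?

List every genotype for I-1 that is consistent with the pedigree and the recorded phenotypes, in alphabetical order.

C/I-1 ? ·: cc|Cc|CC
C/I-2 aff ·: Cc|CC
C/II-1 aff I-1×I-2: Cc|CC
C/II-2 aff ·: Cc|CC
C/III-1 ? II-1×II-2: cc|Cc|CC
⇒ C over [I-1,I-2,II-1,II-2,III-1]: 37 consistent
S/I-1 ? ·: ss|Ss
S/I-2 ? ·: ss|Ss
S/II-1 un I-1×I-2: ss
S/II-2 aff ·: Ss|SS
S/III-1 aff II-1×II-2: Ss
⇒ S over [I-1,I-2,II-1,II-2,III-1]: 8 consistent
W/I-1 un ·: ww
W/I-2 ? ·: Ww|WW
W/II-1 aff I-1×I-2: Ww
W/II-2 aff ·: Ww|WW
W/III-1 ? II-1×II-2: ww|Ww|WW
⇒ W over [I-1,I-2,II-1,II-2,III-1]: 10 consistent

I-1 ∈ {CC Ss ww, CC ss ww, Cc Ss ww, Cc ss ww, cc Ss ww, cc ss ww}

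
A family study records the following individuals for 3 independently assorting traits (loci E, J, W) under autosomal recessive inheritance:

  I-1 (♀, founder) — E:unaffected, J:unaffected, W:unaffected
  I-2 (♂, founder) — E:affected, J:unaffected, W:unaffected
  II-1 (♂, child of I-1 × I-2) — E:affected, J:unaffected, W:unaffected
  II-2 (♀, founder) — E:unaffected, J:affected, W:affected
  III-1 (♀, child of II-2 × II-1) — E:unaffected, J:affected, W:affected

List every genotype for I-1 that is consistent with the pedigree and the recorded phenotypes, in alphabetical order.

I-1 ∈ {Ee JJ WW, Ee JJ Ww, Ee Jj WW, Ee Jj Ww}

E/I-1 un ·: Ee
E/I-2 aff ·: ee
E/II-1 aff I-1×I-2: ee
E/II-2 un ·: EE|Ee
E/III-1 un II-2×II-1: Ee
⇒ E over [I-1,I-2,II-1,II-2,III-1]: 2 consistent
J/I-1 un ·: JJ|Jj
J/I-2 un ·: JJ|Jj
J/II-1 un I-1×I-2: Jj
J/II-2 aff ·: jj
J/III-1 aff II-2×II-1: jj
⇒ J over [I-1,I-2,II-1,II-2,III-1]: 3 consistent
W/I-1 un ·: WW|Ww
W/I-2 un ·: WW|Ww
W/II-1 un I-1×I-2: Ww
W/II-2 aff ·: ww
W/III-1 aff II-2×II-1: ww
⇒ W over [I-1,I-2,II-1,II-2,III-1]: 3 consistent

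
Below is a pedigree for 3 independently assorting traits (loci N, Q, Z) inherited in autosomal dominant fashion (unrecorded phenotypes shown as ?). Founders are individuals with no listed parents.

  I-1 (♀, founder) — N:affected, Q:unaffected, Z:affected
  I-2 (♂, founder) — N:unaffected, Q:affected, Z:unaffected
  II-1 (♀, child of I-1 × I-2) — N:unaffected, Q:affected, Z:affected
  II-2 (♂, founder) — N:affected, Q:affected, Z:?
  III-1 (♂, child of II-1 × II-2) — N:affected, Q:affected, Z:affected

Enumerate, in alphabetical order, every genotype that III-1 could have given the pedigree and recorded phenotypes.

N/I-1 aff ·: Nn
N/I-2 un ·: nn
N/II-1 un I-1×I-2: nn
N/II-2 aff ·: Nn|NN
N/III-1 aff II-1×II-2: Nn
⇒ N over [I-1,I-2,II-1,II-2,III-1]: 2 consistent
Q/I-1 un ·: qq
Q/I-2 aff ·: Qq|QQ
Q/II-1 aff I-1×I-2: Qq
Q/II-2 aff ·: Qq|QQ
Q/III-1 aff II-1×II-2: Qq|QQ
⇒ Q over [I-1,I-2,II-1,II-2,III-1]: 8 consistent
Z/I-1 aff ·: Zz|ZZ
Z/I-2 un ·: zz
Z/II-1 aff I-1×I-2: Zz
Z/II-2 ? ·: zz|Zz|ZZ
Z/III-1 aff II-1×II-2: Zz|ZZ
⇒ Z over [I-1,I-2,II-1,II-2,III-1]: 10 consistent

III-1 ∈ {Nn QQ ZZ, Nn QQ Zz, Nn Qq ZZ, Nn Qq Zz}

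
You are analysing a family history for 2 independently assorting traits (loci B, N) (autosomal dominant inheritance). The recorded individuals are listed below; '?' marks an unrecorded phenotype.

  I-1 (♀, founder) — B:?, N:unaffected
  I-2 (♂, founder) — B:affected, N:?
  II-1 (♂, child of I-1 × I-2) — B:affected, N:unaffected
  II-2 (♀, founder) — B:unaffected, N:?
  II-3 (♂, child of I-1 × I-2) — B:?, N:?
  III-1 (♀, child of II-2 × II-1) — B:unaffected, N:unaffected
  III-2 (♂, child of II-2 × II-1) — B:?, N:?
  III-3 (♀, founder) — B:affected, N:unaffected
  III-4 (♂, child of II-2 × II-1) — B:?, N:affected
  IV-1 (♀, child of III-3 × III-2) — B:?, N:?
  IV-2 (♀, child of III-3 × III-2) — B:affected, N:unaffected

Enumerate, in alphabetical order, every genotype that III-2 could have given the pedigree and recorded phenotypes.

B/I-1 ? ·: bb|Bb|BB
B/I-2 aff ·: Bb|BB
B/II-1 aff I-1×I-2: Bb
B/II-2 un ·: bb
B/II-3 ? I-1×I-2: bb|Bb|BB
B/III-1 un II-2×II-1: bb
B/III-2 ? II-2×II-1: bb|Bb
B/III-3 aff ·: Bb|BB
B/III-4 ? II-2×II-1: bb|Bb
B/IV-1 ? III-3×III-2: bb|Bb|BB
B/IV-2 aff III-3×III-2: Bb|BB
⇒ B over [I-1,I-2,II-1,II-2,II-3,III-1,III-2,III-3,III-4,IV-1,IV-2]: 260 consistent
N/I-1 un ·: nn
N/I-2 ? ·: nn|Nn
N/II-1 un I-1×I-2: nn
N/II-2 ? ·: Nn
N/II-3 ? I-1×I-2: nn|Nn
N/III-1 un II-2×II-1: nn
N/III-2 ? II-2×II-1: nn|Nn
N/III-3 un ·: nn
N/III-4 aff II-2×II-1: Nn
N/IV-1 ? III-3×III-2: nn|Nn
N/IV-2 un III-3×III-2: nn
⇒ N over [I-1,I-2,II-1,II-2,II-3,III-1,III-2,III-3,III-4,IV-1,IV-2]: 9 consistent

III-2 ∈ {Bb Nn, Bb nn, bb Nn, bb nn}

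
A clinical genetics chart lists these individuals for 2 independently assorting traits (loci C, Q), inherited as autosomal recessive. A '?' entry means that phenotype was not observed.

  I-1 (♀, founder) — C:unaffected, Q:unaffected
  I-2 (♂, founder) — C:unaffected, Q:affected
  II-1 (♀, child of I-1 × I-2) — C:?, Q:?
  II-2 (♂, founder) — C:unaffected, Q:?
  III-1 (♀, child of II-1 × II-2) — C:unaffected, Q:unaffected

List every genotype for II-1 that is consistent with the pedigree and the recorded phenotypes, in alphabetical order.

C/I-1 un ·: CC|Cc
C/I-2 un ·: CC|Cc
C/II-1 ? I-1×I-2: CC|Cc|cc
C/II-2 un ·: CC|Cc
C/III-1 un II-1×II-2: CC|Cc
⇒ C over [I-1,I-2,II-1,II-2,III-1]: 26 consistent
Q/I-1 un ·: QQ|Qq
Q/I-2 aff ·: qq
Q/II-1 ? I-1×I-2: Qq|qq
Q/II-2 ? ·: QQ|Qq|qq
Q/III-1 un II-1×II-2: QQ|Qq
⇒ Q over [I-1,I-2,II-1,II-2,III-1]: 12 consistent

II-1 ∈ {CC Qq, CC qq, Cc Qq, Cc qq, cc Qq, cc qq}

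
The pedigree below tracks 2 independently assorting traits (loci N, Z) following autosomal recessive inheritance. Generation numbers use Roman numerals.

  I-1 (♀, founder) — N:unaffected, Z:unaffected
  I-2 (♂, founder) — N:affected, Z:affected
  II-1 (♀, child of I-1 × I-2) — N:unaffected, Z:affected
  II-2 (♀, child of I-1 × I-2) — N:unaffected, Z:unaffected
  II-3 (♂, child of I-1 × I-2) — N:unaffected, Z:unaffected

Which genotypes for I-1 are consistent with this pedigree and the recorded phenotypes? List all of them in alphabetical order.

N/I-1 un ·: NN|Nn
N/I-2 aff ·: nn
N/II-1 un I-1×I-2: Nn
N/II-2 un I-1×I-2: Nn
N/II-3 un I-1×I-2: Nn
⇒ N over [I-1,I-2,II-1,II-2,II-3]: 2 consistent
Z/I-1 un ·: Zz
Z/I-2 aff ·: zz
Z/II-1 aff I-1×I-2: zz
Z/II-2 un I-1×I-2: Zz
Z/II-3 un I-1×I-2: Zz
⇒ Z over [I-1,I-2,II-1,II-2,II-3]: 1 consistent

I-1 ∈ {NN Zz, Nn Zz}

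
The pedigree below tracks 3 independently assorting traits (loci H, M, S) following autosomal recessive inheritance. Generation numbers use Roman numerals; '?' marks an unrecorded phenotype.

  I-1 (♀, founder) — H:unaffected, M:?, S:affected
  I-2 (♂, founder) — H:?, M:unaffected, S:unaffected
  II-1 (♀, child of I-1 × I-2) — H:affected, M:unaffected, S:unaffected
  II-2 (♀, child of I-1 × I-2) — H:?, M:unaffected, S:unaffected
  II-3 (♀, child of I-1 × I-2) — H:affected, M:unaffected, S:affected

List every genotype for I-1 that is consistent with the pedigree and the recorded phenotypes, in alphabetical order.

I-1 ∈ {Hh MM ss, Hh Mm ss, Hh mm ss}

H/I-1 un ·: Hh
H/I-2 ? ·: Hh|hh
H/II-1 aff I-1×I-2: hh
H/II-2 ? I-1×I-2: HH|Hh|hh
H/II-3 aff I-1×I-2: hh
⇒ H over [I-1,I-2,II-1,II-2,II-3]: 5 consistent
M/I-1 ? ·: MM|Mm|mm
M/I-2 un ·: MM|Mm
M/II-1 un I-1×I-2: MM|Mm
M/II-2 un I-1×I-2: MM|Mm
M/II-3 un I-1×I-2: MM|Mm
⇒ M over [I-1,I-2,II-1,II-2,II-3]: 27 consistent
S/I-1 aff ·: ss
S/I-2 un ·: Ss
S/II-1 un I-1×I-2: Ss
S/II-2 un I-1×I-2: Ss
S/II-3 aff I-1×I-2: ss
⇒ S over [I-1,I-2,II-1,II-2,II-3]: 1 consistent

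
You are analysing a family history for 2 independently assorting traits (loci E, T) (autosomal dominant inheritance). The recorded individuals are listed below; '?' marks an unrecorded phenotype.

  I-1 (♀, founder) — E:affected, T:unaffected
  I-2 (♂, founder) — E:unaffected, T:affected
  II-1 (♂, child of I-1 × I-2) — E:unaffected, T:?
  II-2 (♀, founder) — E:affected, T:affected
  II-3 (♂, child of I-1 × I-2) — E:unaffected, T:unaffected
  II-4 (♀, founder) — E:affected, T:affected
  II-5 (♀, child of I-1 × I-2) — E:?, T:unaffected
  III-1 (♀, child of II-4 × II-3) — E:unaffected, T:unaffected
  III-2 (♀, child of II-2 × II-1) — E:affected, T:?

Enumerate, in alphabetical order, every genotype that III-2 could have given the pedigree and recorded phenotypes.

III-2 ∈ {Ee TT, Ee Tt, Ee tt}

E/I-1 aff ·: Ee
E/I-2 un ·: ee
E/II-1 un I-1×I-2: ee
E/II-2 aff ·: Ee|EE
E/II-3 un I-1×I-2: ee
E/II-4 aff ·: Ee
E/II-5 ? I-1×I-2: ee|Ee
E/III-1 un II-4×II-3: ee
E/III-2 aff II-2×II-1: Ee
⇒ E over [I-1,I-2,II-1,II-2,II-3,II-4,II-5,III-1,III-2]: 4 consistent
T/I-1 un ·: tt
T/I-2 aff ·: Tt
T/II-1 ? I-1×I-2: tt|Tt
T/II-2 aff ·: Tt|TT
T/II-3 un I-1×I-2: tt
T/II-4 aff ·: Tt
T/II-5 un I-1×I-2: tt
T/III-1 un II-4×II-3: tt
T/III-2 ? II-2×II-1: tt|Tt|TT
⇒ T over [I-1,I-2,II-1,II-2,II-3,II-4,II-5,III-1,III-2]: 8 consistent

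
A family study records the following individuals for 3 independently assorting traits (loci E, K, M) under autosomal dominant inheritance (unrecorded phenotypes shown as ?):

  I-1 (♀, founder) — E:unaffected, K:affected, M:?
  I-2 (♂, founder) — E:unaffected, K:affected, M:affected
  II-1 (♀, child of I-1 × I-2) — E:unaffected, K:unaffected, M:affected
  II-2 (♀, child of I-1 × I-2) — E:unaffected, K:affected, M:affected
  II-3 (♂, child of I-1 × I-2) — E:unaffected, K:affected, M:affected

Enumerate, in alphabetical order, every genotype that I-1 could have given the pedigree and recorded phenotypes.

I-1 ∈ {ee Kk MM, ee Kk Mm, ee Kk mm}

E/I-1 un ·: ee
E/I-2 un ·: ee
E/II-1 un I-1×I-2: ee
E/II-2 un I-1×I-2: ee
E/II-3 un I-1×I-2: ee
⇒ E over [I-1,I-2,II-1,II-2,II-3]: 1 consistent
K/I-1 aff ·: Kk
K/I-2 aff ·: Kk
K/II-1 un I-1×I-2: kk
K/II-2 aff I-1×I-2: Kk|KK
K/II-3 aff I-1×I-2: Kk|KK
⇒ K over [I-1,I-2,II-1,II-2,II-3]: 4 consistent
M/I-1 ? ·: mm|Mm|MM
M/I-2 aff ·: Mm|MM
M/II-1 aff I-1×I-2: Mm|MM
M/II-2 aff I-1×I-2: Mm|MM
M/II-3 aff I-1×I-2: Mm|MM
⇒ M over [I-1,I-2,II-1,II-2,II-3]: 27 consistent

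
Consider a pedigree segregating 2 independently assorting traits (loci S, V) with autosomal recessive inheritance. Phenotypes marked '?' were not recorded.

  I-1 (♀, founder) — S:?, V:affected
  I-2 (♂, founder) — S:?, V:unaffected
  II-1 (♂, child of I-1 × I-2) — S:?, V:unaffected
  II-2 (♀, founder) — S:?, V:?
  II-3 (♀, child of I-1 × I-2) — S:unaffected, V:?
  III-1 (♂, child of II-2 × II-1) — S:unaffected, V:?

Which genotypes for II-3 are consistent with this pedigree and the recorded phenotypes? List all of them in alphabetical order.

II-3 ∈ {SS Vv, SS vv, Ss Vv, Ss vv}

S/I-1 ? ·: SS|Ss|ss
S/I-2 ? ·: SS|Ss|ss
S/II-1 ? I-1×I-2: SS|Ss|ss
S/II-2 ? ·: SS|Ss|ss
S/II-3 un I-1×I-2: SS|Ss
S/III-1 un II-2×II-1: SS|Ss
⇒ S over [I-1,I-2,II-1,II-2,II-3,III-1]: 86 consistent
V/I-1 aff ·: vv
V/I-2 un ·: VV|Vv
V/II-1 un I-1×I-2: Vv
V/II-2 ? ·: VV|Vv|vv
V/II-3 ? I-1×I-2: Vv|vv
V/III-1 ? II-2×II-1: VV|Vv|vv
⇒ V over [I-1,I-2,II-1,II-2,II-3,III-1]: 21 consistent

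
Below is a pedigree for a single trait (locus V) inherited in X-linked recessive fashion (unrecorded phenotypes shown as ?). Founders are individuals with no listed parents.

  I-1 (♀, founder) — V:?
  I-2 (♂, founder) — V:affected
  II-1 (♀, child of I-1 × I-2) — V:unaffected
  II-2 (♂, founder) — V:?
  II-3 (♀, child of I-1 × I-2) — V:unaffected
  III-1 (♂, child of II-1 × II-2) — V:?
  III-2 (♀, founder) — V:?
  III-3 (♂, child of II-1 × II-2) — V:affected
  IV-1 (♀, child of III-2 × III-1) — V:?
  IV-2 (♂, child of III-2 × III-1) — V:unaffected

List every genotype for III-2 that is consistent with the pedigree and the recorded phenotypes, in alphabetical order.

III-2 ∈ {X^VX^V, X^VX^v}

V/I-1 ? ·: X^VX^V|X^VX^v
V/I-2 aff ·: X^vY
V/II-1 un I-1×I-2: X^VX^v
V/II-2 ? ·: X^VY|X^vY
V/II-3 un I-1×I-2: X^VX^v
V/III-1 ? II-1×II-2: X^VY|X^vY
V/III-2 ? ·: X^VX^V|X^VX^v
V/III-3 aff II-1×II-2: X^vY
V/IV-1 ? III-2×III-1: X^VX^V|X^VX^v|X^vX^v
V/IV-2 un III-2×III-1: X^VY
⇒ V over [I-1,I-2,II-1,II-2,II-3,III-1,III-2,III-3,IV-1,IV-2]: 24 consistent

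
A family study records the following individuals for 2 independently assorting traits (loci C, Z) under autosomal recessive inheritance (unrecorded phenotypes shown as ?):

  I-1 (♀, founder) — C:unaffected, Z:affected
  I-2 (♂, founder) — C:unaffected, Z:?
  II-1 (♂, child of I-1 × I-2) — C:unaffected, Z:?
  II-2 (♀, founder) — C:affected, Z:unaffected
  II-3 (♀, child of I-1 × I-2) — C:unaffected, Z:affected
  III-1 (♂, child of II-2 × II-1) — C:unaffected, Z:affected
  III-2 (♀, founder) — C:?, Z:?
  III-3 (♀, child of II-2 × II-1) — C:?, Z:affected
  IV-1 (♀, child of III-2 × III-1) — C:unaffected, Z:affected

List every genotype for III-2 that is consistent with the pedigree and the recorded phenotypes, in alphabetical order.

III-2 ∈ {CC Zz, CC zz, Cc Zz, Cc zz, cc Zz, cc zz}

C/I-1 un ·: CC|Cc
C/I-2 un ·: CC|Cc
C/II-1 un I-1×I-2: CC|Cc
C/II-2 aff ·: cc
C/II-3 un I-1×I-2: CC|Cc
C/III-1 un II-2×II-1: Cc
C/III-2 ? ·: CC|Cc|cc
C/III-3 ? II-2×II-1: Cc|cc
C/IV-1 un III-2×III-1: CC|Cc
⇒ C over [I-1,I-2,II-1,II-2,II-3,III-1,III-2,III-3,IV-1]: 95 consistent
Z/I-1 aff ·: zz
Z/I-2 ? ·: Zz|zz
Z/II-1 ? I-1×I-2: Zz|zz
Z/II-2 un ·: Zz
Z/II-3 aff I-1×I-2: zz
Z/III-1 aff II-2×II-1: zz
Z/III-2 ? ·: Zz|zz
Z/III-3 aff II-2×II-1: zz
Z/IV-1 aff III-2×III-1: zz
⇒ Z over [I-1,I-2,II-1,II-2,II-3,III-1,III-2,III-3,IV-1]: 6 consistent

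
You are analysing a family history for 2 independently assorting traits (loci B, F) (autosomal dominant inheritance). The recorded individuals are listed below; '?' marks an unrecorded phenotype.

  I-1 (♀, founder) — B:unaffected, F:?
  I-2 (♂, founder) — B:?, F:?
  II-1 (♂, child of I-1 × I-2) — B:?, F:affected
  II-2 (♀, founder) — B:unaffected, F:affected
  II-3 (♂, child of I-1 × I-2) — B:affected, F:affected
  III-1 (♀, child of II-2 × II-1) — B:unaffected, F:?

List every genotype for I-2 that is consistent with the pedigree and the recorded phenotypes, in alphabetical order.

I-2 ∈ {BB FF, BB Ff, BB ff, Bb FF, Bb Ff, Bb ff}

B/I-1 un ·: bb
B/I-2 ? ·: Bb|BB
B/II-1 ? I-1×I-2: bb|Bb
B/II-2 un ·: bb
B/II-3 aff I-1×I-2: Bb
B/III-1 un II-2×II-1: bb
⇒ B over [I-1,I-2,II-1,II-2,II-3,III-1]: 3 consistent
F/I-1 ? ·: ff|Ff|FF
F/I-2 ? ·: ff|Ff|FF
F/II-1 aff I-1×I-2: Ff|FF
F/II-2 aff ·: Ff|FF
F/II-3 aff I-1×I-2: Ff|FF
F/III-1 ? II-2×II-1: ff|Ff|FF
⇒ F over [I-1,I-2,II-1,II-2,II-3,III-1]: 71 consistent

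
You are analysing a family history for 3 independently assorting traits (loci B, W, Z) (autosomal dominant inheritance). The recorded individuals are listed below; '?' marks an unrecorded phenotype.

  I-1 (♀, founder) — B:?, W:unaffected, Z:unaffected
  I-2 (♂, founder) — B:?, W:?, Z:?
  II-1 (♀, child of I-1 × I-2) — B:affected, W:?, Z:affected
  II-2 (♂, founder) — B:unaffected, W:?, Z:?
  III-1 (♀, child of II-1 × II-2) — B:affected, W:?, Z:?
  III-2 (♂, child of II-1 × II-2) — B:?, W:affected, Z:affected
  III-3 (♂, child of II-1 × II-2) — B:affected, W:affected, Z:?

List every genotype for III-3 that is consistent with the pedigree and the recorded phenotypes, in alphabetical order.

III-3 ∈ {Bb WW ZZ, Bb WW Zz, Bb WW zz, Bb Ww ZZ, Bb Ww Zz, Bb Ww zz}

B/I-1 ? ·: bb|Bb|BB
B/I-2 ? ·: bb|Bb|BB
B/II-1 aff I-1×I-2: Bb|BB
B/II-2 un ·: bb
B/III-1 aff II-1×II-2: Bb
B/III-2 ? II-1×II-2: bb|Bb
B/III-3 aff II-1×II-2: Bb
⇒ B over [I-1,I-2,II-1,II-2,III-1,III-2,III-3]: 18 consistent
W/I-1 un ·: ww
W/I-2 ? ·: ww|Ww|WW
W/II-1 ? I-1×I-2: ww|Ww
W/II-2 ? ·: ww|Ww|WW
W/III-1 ? II-1×II-2: ww|Ww|WW
W/III-2 aff II-1×II-2: Ww|WW
W/III-3 aff II-1×II-2: Ww|WW
⇒ W over [I-1,I-2,II-1,II-2,III-1,III-2,III-3]: 50 consistent
Z/I-1 un ·: zz
Z/I-2 ? ·: Zz|ZZ
Z/II-1 aff I-1×I-2: Zz
Z/II-2 ? ·: zz|Zz|ZZ
Z/III-1 ? II-1×II-2: zz|Zz|ZZ
Z/III-2 aff II-1×II-2: Zz|ZZ
Z/III-3 ? II-1×II-2: zz|Zz|ZZ
⇒ Z over [I-1,I-2,II-1,II-2,III-1,III-2,III-3]: 60 consistent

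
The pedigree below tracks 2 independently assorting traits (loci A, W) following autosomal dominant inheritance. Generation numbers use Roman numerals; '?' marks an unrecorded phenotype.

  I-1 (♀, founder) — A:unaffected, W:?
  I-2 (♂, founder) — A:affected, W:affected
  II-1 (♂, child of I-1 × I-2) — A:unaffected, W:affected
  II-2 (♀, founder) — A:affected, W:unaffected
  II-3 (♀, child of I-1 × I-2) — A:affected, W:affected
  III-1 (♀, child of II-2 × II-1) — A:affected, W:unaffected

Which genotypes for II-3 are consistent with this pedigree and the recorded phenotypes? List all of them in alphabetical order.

II-3 ∈ {Aa WW, Aa Ww}

A/I-1 un ·: aa
A/I-2 aff ·: Aa
A/II-1 un I-1×I-2: aa
A/II-2 aff ·: Aa|AA
A/II-3 aff I-1×I-2: Aa
A/III-1 aff II-2×II-1: Aa
⇒ A over [I-1,I-2,II-1,II-2,II-3,III-1]: 2 consistent
W/I-1 ? ·: ww|Ww|WW
W/I-2 aff ·: Ww|WW
W/II-1 aff I-1×I-2: Ww
W/II-2 un ·: ww
W/II-3 aff I-1×I-2: Ww|WW
W/III-1 un II-2×II-1: ww
⇒ W over [I-1,I-2,II-1,II-2,II-3,III-1]: 8 consistent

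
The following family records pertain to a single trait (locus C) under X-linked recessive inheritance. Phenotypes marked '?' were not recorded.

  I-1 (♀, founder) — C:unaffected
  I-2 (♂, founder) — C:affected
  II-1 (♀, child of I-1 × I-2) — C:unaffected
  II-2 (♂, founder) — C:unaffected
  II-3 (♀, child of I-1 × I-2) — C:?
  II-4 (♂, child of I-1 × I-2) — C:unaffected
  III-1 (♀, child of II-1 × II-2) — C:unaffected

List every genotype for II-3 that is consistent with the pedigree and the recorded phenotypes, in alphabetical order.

C/I-1 un ·: X^CX^C|X^CX^c
C/I-2 aff ·: X^cY
C/II-1 un I-1×I-2: X^CX^c
C/II-2 un ·: X^CY
C/II-3 ? I-1×I-2: X^CX^c|X^cX^c
C/II-4 un I-1×I-2: X^CY
C/III-1 un II-1×II-2: X^CX^C|X^CX^c
⇒ C over [I-1,I-2,II-1,II-2,II-3,II-4,III-1]: 6 consistent

II-3 ∈ {X^CX^c, X^cX^c}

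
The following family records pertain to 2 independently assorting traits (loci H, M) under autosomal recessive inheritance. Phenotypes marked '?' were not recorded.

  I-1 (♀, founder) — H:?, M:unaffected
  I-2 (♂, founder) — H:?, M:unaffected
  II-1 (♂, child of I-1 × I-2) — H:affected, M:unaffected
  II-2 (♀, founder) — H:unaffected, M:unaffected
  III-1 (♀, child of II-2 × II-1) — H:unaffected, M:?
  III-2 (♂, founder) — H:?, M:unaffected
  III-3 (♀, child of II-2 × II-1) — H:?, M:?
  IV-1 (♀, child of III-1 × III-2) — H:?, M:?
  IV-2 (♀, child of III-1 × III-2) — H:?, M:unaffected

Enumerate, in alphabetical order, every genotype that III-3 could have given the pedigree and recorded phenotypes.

H/I-1 ? ·: Hh|hh
H/I-2 ? ·: Hh|hh
H/II-1 aff I-1×I-2: hh
H/II-2 un ·: HH|Hh
H/III-1 un II-2×II-1: Hh
H/III-2 ? ·: HH|Hh|hh
H/III-3 ? II-2×II-1: Hh|hh
H/IV-1 ? III-1×III-2: HH|Hh|hh
H/IV-2 ? III-1×III-2: HH|Hh|hh
⇒ H over [I-1,I-2,II-1,II-2,III-1,III-2,III-3,IV-1,IV-2]: 204 consistent
M/I-1 un ·: MM|Mm
M/I-2 un ·: MM|Mm
M/II-1 un I-1×I-2: MM|Mm
M/II-2 un ·: MM|Mm
M/III-1 ? II-2×II-1: MM|Mm|mm
M/III-2 un ·: MM|Mm
M/III-3 ? II-2×II-1: MM|Mm|mm
M/IV-1 ? III-1×III-2: MM|Mm|mm
M/IV-2 un III-1×III-2: MM|Mm
⇒ M over [I-1,I-2,II-1,II-2,III-1,III-2,III-3,IV-1,IV-2]: 392 consistent

III-3 ∈ {Hh MM, Hh Mm, Hh mm, hh MM, hh Mm, hh mm}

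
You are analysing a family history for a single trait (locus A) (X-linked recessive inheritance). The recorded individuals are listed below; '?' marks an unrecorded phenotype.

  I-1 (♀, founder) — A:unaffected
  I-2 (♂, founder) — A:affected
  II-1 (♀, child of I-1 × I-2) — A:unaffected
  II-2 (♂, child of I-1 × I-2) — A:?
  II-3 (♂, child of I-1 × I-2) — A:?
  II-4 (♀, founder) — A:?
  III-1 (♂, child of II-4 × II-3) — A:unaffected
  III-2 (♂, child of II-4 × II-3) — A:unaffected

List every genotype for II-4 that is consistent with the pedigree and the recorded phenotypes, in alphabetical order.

II-4 ∈ {X^AX^A, X^AX^a}

A/I-1 un ·: X^AX^A|X^AX^a
A/I-2 aff ·: X^aY
A/II-1 un I-1×I-2: X^AX^a
A/II-2 ? I-1×I-2: X^AY|X^aY
A/II-3 ? I-1×I-2: X^AY|X^aY
A/II-4 ? ·: X^AX^A|X^AX^a
A/III-1 un II-4×II-3: X^AY
A/III-2 un II-4×II-3: X^AY
⇒ A over [I-1,I-2,II-1,II-2,II-3,II-4,III-1,III-2]: 10 consistent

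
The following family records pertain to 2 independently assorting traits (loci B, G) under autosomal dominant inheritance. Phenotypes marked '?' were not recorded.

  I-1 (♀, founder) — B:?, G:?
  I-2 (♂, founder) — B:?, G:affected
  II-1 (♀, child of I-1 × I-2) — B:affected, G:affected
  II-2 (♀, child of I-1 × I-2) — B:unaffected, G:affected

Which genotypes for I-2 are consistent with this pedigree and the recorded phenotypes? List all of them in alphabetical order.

I-2 ∈ {Bb GG, Bb Gg, bb GG, bb Gg}

B/I-1 ? ·: bb|Bb
B/I-2 ? ·: bb|Bb
B/II-1 aff I-1×I-2: Bb|BB
B/II-2 un I-1×I-2: bb
⇒ B over [I-1,I-2,II-1,II-2]: 4 consistent
G/I-1 ? ·: gg|Gg|GG
G/I-2 aff ·: Gg|GG
G/II-1 aff I-1×I-2: Gg|GG
G/II-2 aff I-1×I-2: Gg|GG
⇒ G over [I-1,I-2,II-1,II-2]: 15 consistent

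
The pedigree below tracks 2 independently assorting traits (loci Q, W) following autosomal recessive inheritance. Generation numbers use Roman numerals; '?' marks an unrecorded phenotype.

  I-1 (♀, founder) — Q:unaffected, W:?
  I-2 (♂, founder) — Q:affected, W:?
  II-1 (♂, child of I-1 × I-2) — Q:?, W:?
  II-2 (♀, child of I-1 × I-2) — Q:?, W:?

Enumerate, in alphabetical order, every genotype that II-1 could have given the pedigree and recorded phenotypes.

II-1 ∈ {Qq WW, Qq Ww, Qq ww, qq WW, qq Ww, qq ww}

Q/I-1 un ·: QQ|Qq
Q/I-2 aff ·: qq
Q/II-1 ? I-1×I-2: Qq|qq
Q/II-2 ? I-1×I-2: Qq|qq
⇒ Q over [I-1,I-2,II-1,II-2]: 5 consistent
W/I-1 ? ·: WW|Ww|ww
W/I-2 ? ·: WW|Ww|ww
W/II-1 ? I-1×I-2: WW|Ww|ww
W/II-2 ? I-1×I-2: WW|Ww|ww
⇒ W over [I-1,I-2,II-1,II-2]: 29 consistent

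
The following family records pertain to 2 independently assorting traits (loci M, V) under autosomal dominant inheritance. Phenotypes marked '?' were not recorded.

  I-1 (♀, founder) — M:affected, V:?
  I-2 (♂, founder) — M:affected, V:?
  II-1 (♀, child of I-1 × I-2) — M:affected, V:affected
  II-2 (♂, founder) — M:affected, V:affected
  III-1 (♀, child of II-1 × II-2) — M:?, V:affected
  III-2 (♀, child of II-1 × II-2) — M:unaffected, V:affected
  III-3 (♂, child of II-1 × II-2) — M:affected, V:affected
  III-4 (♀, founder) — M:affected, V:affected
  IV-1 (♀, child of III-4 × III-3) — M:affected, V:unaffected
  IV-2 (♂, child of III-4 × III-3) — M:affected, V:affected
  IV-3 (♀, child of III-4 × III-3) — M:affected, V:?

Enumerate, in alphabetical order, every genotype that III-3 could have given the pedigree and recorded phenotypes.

III-3 ∈ {MM Vv, Mm Vv}

M/I-1 aff ·: Mm|MM
M/I-2 aff ·: Mm|MM
M/II-1 aff I-1×I-2: Mm
M/II-2 aff ·: Mm
M/III-1 ? II-1×II-2: mm|Mm|MM
M/III-2 un II-1×II-2: mm
M/III-3 aff II-1×II-2: Mm|MM
M/III-4 aff ·: Mm|MM
M/IV-1 aff III-4×III-3: Mm|MM
M/IV-2 aff III-4×III-3: Mm|MM
M/IV-3 aff III-4×III-3: Mm|MM
⇒ M over [I-1,I-2,II-1,II-2,III-1,III-2,III-3,III-4,IV-1,IV-2,IV-3]: 225 consistent
V/I-1 ? ·: vv|Vv|VV
V/I-2 ? ·: vv|Vv|VV
V/II-1 aff I-1×I-2: Vv|VV
V/II-2 aff ·: Vv|VV
V/III-1 aff II-1×II-2: Vv|VV
V/III-2 aff II-1×II-2: Vv|VV
V/III-3 aff II-1×II-2: Vv
V/III-4 aff ·: Vv
V/IV-1 un III-4×III-3: vv
V/IV-2 aff III-4×III-3: Vv|VV
V/IV-3 ? III-4×III-3: vv|Vv|VV
⇒ V over [I-1,I-2,II-1,II-2,III-1,III-2,III-3,III-4,IV-1,IV-2,IV-3]: 432 consistent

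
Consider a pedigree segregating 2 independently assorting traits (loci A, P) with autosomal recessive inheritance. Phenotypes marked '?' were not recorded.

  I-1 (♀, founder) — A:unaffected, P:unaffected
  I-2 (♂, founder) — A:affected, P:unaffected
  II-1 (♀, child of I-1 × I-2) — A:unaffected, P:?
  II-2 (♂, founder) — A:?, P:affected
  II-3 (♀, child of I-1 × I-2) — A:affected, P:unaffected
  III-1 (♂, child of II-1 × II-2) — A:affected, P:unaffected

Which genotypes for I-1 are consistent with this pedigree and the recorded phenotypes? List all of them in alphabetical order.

A/I-1 un ·: Aa
A/I-2 aff ·: aa
A/II-1 un I-1×I-2: Aa
A/II-2 ? ·: Aa|aa
A/II-3 aff I-1×I-2: aa
A/III-1 aff II-1×II-2: aa
⇒ A over [I-1,I-2,II-1,II-2,II-3,III-1]: 2 consistent
P/I-1 un ·: PP|Pp
P/I-2 un ·: PP|Pp
P/II-1 ? I-1×I-2: PP|Pp
P/II-2 aff ·: pp
P/II-3 un I-1×I-2: PP|Pp
P/III-1 un II-1×II-2: Pp
⇒ P over [I-1,I-2,II-1,II-2,II-3,III-1]: 13 consistent

I-1 ∈ {Aa PP, Aa Pp}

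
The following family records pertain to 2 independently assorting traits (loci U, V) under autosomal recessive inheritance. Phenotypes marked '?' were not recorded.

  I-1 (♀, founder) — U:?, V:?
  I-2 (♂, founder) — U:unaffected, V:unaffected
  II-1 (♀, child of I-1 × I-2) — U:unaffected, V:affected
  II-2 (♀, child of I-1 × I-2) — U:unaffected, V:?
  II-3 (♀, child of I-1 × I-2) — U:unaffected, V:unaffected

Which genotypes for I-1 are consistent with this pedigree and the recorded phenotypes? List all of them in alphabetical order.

U/I-1 ? ·: UU|Uu|uu
U/I-2 un ·: UU|Uu
U/II-1 un I-1×I-2: UU|Uu
U/II-2 un I-1×I-2: UU|Uu
U/II-3 un I-1×I-2: UU|Uu
⇒ U over [I-1,I-2,II-1,II-2,II-3]: 27 consistent
V/I-1 ? ·: Vv|vv
V/I-2 un ·: Vv
V/II-1 aff I-1×I-2: vv
V/II-2 ? I-1×I-2: VV|Vv|vv
V/II-3 un I-1×I-2: VV|Vv
⇒ V over [I-1,I-2,II-1,II-2,II-3]: 8 consistent

I-1 ∈ {UU Vv, UU vv, Uu Vv, Uu vv, uu Vv, uu vv}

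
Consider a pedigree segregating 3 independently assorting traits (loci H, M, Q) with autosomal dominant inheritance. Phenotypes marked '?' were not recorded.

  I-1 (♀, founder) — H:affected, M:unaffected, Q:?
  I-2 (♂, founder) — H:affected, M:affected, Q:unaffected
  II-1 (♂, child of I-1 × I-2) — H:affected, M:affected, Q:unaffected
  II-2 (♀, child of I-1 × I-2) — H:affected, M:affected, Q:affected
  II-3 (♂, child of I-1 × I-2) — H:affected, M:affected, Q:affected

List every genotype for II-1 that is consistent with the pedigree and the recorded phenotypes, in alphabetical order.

H/I-1 aff ·: Hh|HH
H/I-2 aff ·: Hh|HH
H/II-1 aff I-1×I-2: Hh|HH
H/II-2 aff I-1×I-2: Hh|HH
H/II-3 aff I-1×I-2: Hh|HH
⇒ H over [I-1,I-2,II-1,II-2,II-3]: 25 consistent
M/I-1 un ·: mm
M/I-2 aff ·: Mm|MM
M/II-1 aff I-1×I-2: Mm
M/II-2 aff I-1×I-2: Mm
M/II-3 aff I-1×I-2: Mm
⇒ M over [I-1,I-2,II-1,II-2,II-3]: 2 consistent
Q/I-1 ? ·: Qq
Q/I-2 un ·: qq
Q/II-1 un I-1×I-2: qq
Q/II-2 aff I-1×I-2: Qq
Q/II-3 aff I-1×I-2: Qq
⇒ Q over [I-1,I-2,II-1,II-2,II-3]: 1 consistent

II-1 ∈ {HH Mm qq, Hh Mm qq}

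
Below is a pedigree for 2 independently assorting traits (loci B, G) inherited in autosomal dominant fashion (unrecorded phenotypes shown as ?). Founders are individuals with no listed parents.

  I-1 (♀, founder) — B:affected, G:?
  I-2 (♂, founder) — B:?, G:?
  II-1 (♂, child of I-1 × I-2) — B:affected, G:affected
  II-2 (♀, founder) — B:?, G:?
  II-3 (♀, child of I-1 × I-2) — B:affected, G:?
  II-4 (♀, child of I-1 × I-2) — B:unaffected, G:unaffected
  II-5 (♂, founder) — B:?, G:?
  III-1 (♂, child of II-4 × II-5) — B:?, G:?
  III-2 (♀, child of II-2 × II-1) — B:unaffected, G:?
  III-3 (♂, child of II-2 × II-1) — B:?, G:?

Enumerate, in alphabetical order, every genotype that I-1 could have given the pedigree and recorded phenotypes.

B/I-1 aff ·: Bb
B/I-2 ? ·: bb|Bb
B/II-1 aff I-1×I-2: Bb
B/II-2 ? ·: bb|Bb
B/II-3 aff I-1×I-2: Bb|BB
B/II-4 un I-1×I-2: bb
B/II-5 ? ·: bb|Bb|BB
B/III-1 ? II-4×II-5: bb|Bb
B/III-2 un II-2×II-1: bb
B/III-3 ? II-2×II-1: bb|Bb|BB
⇒ B over [I-1,I-2,II-1,II-2,II-3,II-4,II-5,III-1,III-2,III-3]: 60 consistent
G/I-1 ? ·: gg|Gg
G/I-2 ? ·: gg|Gg
G/II-1 aff I-1×I-2: Gg|GG
G/II-2 ? ·: gg|Gg|GG
G/II-3 ? I-1×I-2: gg|Gg|GG
G/II-4 un I-1×I-2: gg
G/II-5 ? ·: gg|Gg|GG
G/III-1 ? II-4×II-5: gg|Gg
G/III-2 ? II-2×II-1: gg|Gg|GG
G/III-3 ? II-2×II-1: gg|Gg|GG
⇒ G over [I-1,I-2,II-1,II-2,II-3,II-4,II-5,III-1,III-2,III-3]: 548 consistent

I-1 ∈ {Bb Gg, Bb gg}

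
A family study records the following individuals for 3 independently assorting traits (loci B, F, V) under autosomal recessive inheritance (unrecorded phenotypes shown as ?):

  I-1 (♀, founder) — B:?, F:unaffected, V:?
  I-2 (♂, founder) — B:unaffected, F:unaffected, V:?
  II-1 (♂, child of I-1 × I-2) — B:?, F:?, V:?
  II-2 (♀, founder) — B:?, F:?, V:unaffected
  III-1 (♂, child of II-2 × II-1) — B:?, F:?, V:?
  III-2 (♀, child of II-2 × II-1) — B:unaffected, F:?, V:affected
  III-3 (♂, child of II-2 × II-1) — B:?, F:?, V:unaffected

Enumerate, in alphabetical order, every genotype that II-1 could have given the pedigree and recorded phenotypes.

II-1 ∈ {BB FF Vv, BB FF vv, BB Ff Vv, BB Ff vv, BB ff Vv, BB ff vv, Bb FF Vv, Bb FF vv, Bb Ff Vv, Bb Ff vv, Bb ff Vv, Bb ff vv, bb FF Vv, bb FF vv, bb Ff Vv, bb Ff vv, bb ff Vv, bb ff vv}

B/I-1 ? ·: BB|Bb|bb
B/I-2 un ·: BB|Bb
B/II-1 ? I-1×I-2: BB|Bb|bb
B/II-2 ? ·: BB|Bb|bb
B/III-1 ? II-2×II-1: BB|Bb|bb
B/III-2 un II-2×II-1: BB|Bb
B/III-3 ? II-2×II-1: BB|Bb|bb
⇒ B over [I-1,I-2,II-1,II-2,III-1,III-2,III-3]: 200 consistent
F/I-1 un ·: FF|Ff
F/I-2 un ·: FF|Ff
F/II-1 ? I-1×I-2: FF|Ff|ff
F/II-2 ? ·: FF|Ff|ff
F/III-1 ? II-2×II-1: FF|Ff|ff
F/III-2 ? II-2×II-1: FF|Ff|ff
F/III-3 ? II-2×II-1: FF|Ff|ff
⇒ F over [I-1,I-2,II-1,II-2,III-1,III-2,III-3]: 179 consistent
V/I-1 ? ·: VV|Vv|vv
V/I-2 ? ·: VV|Vv|vv
V/II-1 ? I-1×I-2: Vv|vv
V/II-2 un ·: Vv
V/III-1 ? II-2×II-1: VV|Vv|vv
V/III-2 aff II-2×II-1: vv
V/III-3 un II-2×II-1: VV|Vv
⇒ V over [I-1,I-2,II-1,II-2,III-1,III-2,III-3]: 50 consistent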